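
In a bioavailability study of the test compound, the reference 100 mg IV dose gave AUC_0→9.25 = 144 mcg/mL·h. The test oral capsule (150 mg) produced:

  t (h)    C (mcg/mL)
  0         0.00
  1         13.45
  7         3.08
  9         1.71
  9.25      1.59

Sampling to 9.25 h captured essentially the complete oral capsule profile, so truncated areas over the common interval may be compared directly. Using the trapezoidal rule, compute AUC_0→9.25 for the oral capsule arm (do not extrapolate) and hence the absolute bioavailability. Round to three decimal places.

F = 0.285

Trapezoidal AUC_0→9.25 (oral capsule):
  [0→1]: (0.00+13.45)/2 × 1 = 6.725
  [1→7]: (13.45+3.08)/2 × 6 = 49.59
  [7→9]: (3.08+1.71)/2 × 2 = 4.79
  [9→9.25]: (1.71+1.59)/2 × 0.25 = 0.4125
  Sum = 61.5175 mcg/mL·h
F = (AUC_ev/D_ev)/(AUC_iv/D_iv) = (61.5175/150)/(144/100) = 0.410117/1.44 = 0.2848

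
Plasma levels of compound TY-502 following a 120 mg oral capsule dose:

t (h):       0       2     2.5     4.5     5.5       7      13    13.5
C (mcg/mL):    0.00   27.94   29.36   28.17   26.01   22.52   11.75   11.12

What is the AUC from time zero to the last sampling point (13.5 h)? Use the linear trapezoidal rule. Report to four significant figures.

Trapezoidal AUC_0→13.5:
  [0→2]: (0.00+27.94)/2 × 2 = 27.94
  [2→2.5]: (27.94+29.36)/2 × 0.5 = 14.325
  [2.5→4.5]: (29.36+28.17)/2 × 2 = 57.53
  [4.5→5.5]: (28.17+26.01)/2 × 1 = 27.09
  [5.5→7]: (26.01+22.52)/2 × 1.5 = 36.3975
  [7→13]: (22.52+11.75)/2 × 6 = 102.81
  [13→13.5]: (11.75+11.12)/2 × 0.5 = 5.7175
  Sum = 271.81 mcg/mL·h

AUC = 271.8 mcg/mL·h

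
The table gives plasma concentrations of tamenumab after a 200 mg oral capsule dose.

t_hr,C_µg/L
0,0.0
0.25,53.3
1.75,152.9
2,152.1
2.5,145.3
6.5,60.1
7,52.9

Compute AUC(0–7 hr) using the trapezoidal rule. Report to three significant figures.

Trapezoidal AUC_0→7:
  [0→0.25]: (0.0+53.3)/2 × 0.25 = 6.6625
  [0.25→1.75]: (53.3+152.9)/2 × 1.5 = 154.65
  [1.75→2]: (152.9+152.1)/2 × 0.25 = 38.125
  [2→2.5]: (152.1+145.3)/2 × 0.5 = 74.35
  [2.5→6.5]: (145.3+60.1)/2 × 4 = 410.8
  [6.5→7]: (60.1+52.9)/2 × 0.5 = 28.25
  Sum = 712.8375 µg/L·hr

AUC = 713 µg/L·hr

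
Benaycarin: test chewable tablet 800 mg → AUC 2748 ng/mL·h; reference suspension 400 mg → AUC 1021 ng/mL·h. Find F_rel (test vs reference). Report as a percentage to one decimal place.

F_rel = 134.6%

F_rel = (AUC_test/D_test) / (AUC_ref/D_ref)
      = (2748/800) / (1021/400)
      = 3.435 / 2.5525 = 1.3457 = 134.57%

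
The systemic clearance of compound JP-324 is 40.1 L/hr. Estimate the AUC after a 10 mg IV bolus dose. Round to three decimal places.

AUC_0→∞ = Dose_iv / CL
        = 10 / 40.1 = 0.249377 mg/L·hr

AUC = 0.249 mg/L·hr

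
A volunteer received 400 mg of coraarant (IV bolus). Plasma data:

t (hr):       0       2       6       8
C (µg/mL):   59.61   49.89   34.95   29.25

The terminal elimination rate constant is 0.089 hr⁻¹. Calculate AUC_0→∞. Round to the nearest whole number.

AUC = 672 µg/mL·hr

Trapezoidal AUC_0→8:
  [0→2]: (59.61+49.89)/2 × 2 = 109.5
  [2→6]: (49.89+34.95)/2 × 4 = 169.68
  [6→8]: (34.95+29.25)/2 × 2 = 64.2
  Sum = 343.38 µg/mL·hr
Extrapolated tail: C_last / k_e = 29.25 / 0.089 = 328.652
AUC_0→∞ = 343.38 + 328.652 = 672.032 µg/mL·hr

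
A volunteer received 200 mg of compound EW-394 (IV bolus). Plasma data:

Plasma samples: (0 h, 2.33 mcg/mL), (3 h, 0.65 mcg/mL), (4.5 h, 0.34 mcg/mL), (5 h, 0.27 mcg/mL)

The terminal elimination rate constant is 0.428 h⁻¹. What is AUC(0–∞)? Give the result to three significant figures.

Trapezoidal AUC_0→5:
  [0→3]: (2.33+0.65)/2 × 3 = 4.47
  [3→4.5]: (0.65+0.34)/2 × 1.5 = 0.7425
  [4.5→5]: (0.34+0.27)/2 × 0.5 = 0.1525
  Sum = 5.365 mcg/mL·h
Extrapolated tail: C_last / k_e = 0.27 / 0.428 = 0.631
AUC_0→∞ = 5.365 + 0.631 = 5.996 mcg/mL·h

AUC = 6.00 mcg/mL·h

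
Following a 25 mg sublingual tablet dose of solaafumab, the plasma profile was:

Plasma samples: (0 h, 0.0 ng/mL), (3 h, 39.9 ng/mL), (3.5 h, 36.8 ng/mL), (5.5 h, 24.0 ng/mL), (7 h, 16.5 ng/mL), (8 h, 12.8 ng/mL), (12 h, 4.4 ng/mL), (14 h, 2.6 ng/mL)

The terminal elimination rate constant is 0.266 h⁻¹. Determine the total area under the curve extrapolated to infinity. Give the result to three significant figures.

AUC = 236 ng/mL·h

Trapezoidal AUC_0→14:
  [0→3]: (0.0+39.9)/2 × 3 = 59.85
  [3→3.5]: (39.9+36.8)/2 × 0.5 = 19.175
  [3.5→5.5]: (36.8+24.0)/2 × 2 = 60.8
  [5.5→7]: (24.0+16.5)/2 × 1.5 = 30.375
  [7→8]: (16.5+12.8)/2 × 1 = 14.65
  [8→12]: (12.8+4.4)/2 × 4 = 34.4
  [12→14]: (4.4+2.6)/2 × 2 = 7.0
  Sum = 226.25 ng/mL·h
Extrapolated tail: C_last / k_e = 2.6 / 0.266 = 9.774
AUC_0→∞ = 226.25 + 9.774 = 236.024 ng/mL·h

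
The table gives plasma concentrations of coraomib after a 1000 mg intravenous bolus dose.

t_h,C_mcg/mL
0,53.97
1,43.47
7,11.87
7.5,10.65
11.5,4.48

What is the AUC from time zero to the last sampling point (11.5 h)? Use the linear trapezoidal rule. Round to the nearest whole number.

Trapezoidal AUC_0→11.5:
  [0→1]: (53.97+43.47)/2 × 1 = 48.72
  [1→7]: (43.47+11.87)/2 × 6 = 166.02
  [7→7.5]: (11.87+10.65)/2 × 0.5 = 5.63
  [7.5→11.5]: (10.65+4.48)/2 × 4 = 30.26
  Sum = 250.63 mcg/mL·h

AUC = 251 mcg/mL·h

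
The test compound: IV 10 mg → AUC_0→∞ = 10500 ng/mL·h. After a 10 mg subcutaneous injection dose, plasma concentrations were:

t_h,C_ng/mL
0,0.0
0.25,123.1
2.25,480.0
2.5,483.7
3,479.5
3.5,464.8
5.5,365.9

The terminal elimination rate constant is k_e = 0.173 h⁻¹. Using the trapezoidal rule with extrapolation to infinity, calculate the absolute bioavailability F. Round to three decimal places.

Trapezoidal AUC_0→5.5 (subcutaneous injection):
  [0→0.25]: (0.0+123.1)/2 × 0.25 = 15.3875
  [0.25→2.25]: (123.1+480.0)/2 × 2 = 603.1
  [2.25→2.5]: (480.0+483.7)/2 × 0.25 = 120.4625
  [2.5→3]: (483.7+479.5)/2 × 0.5 = 240.8
  [3→3.5]: (479.5+464.8)/2 × 0.5 = 236.075
  [3.5→5.5]: (464.8+365.9)/2 × 2 = 830.7
  Sum = 2046.525 ng/mL·h
Tail: C_last/k_e = 365.9/0.173 = 2115.029
AUC_0→∞ (subcutaneous injection) = 2046.525 + 2115.029 = 4161.554 ng/mL·h
F = (AUC_ev/D_ev)/(AUC_iv/D_iv) = (4161.554/10)/(10500/10) = 416.1554/1050 = 0.3963

F = 0.396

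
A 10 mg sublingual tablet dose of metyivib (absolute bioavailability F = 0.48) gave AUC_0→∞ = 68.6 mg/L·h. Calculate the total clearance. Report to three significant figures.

CL = F × Dose / AUC_0→∞
   = 0.48 × 10 / 68.6 = 0.0699708 L/h

CL = 0.0700 L/h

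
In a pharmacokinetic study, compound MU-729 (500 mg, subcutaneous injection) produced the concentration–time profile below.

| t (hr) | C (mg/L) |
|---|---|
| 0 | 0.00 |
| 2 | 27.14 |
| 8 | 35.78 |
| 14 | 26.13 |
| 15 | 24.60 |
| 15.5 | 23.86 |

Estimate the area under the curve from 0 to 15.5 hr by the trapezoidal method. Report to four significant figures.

AUC = 439.1 mg/L·hr

Trapezoidal AUC_0→15.5:
  [0→2]: (0.00+27.14)/2 × 2 = 27.14
  [2→8]: (27.14+35.78)/2 × 6 = 188.76
  [8→14]: (35.78+26.13)/2 × 6 = 185.73
  [14→15]: (26.13+24.60)/2 × 1 = 25.365
  [15→15.5]: (24.60+23.86)/2 × 0.5 = 12.115
  Sum = 439.11 mg/L·hr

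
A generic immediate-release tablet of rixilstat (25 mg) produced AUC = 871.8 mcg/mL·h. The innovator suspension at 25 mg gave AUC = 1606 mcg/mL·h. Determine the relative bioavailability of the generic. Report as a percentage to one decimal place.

F_rel = (AUC_test/D_test) / (AUC_ref/D_ref)
      = (871.8/25) / (1606/25)
      = 34.872 / 64.24 = 0.5428 = 54.28%

F_rel = 54.3%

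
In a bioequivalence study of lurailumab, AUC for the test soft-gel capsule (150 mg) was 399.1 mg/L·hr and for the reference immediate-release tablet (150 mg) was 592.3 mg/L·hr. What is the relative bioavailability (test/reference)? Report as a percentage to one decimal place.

F_rel = (AUC_test/D_test) / (AUC_ref/D_ref)
      = (399.1/150) / (592.3/150)
      = 2.66067 / 3.94867 = 0.6738 = 67.38%

F_rel = 67.4%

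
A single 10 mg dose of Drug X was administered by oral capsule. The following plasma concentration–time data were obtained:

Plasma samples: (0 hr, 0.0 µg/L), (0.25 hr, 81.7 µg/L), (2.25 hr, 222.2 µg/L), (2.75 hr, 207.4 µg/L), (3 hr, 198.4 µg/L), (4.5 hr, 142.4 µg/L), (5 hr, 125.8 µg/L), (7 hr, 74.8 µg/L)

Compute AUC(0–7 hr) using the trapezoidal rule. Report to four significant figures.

Trapezoidal AUC_0→7:
  [0→0.25]: (0.0+81.7)/2 × 0.25 = 10.2125
  [0.25→2.25]: (81.7+222.2)/2 × 2 = 303.9
  [2.25→2.75]: (222.2+207.4)/2 × 0.5 = 107.4
  [2.75→3]: (207.4+198.4)/2 × 0.25 = 50.725
  [3→4.5]: (198.4+142.4)/2 × 1.5 = 255.6
  [4.5→5]: (142.4+125.8)/2 × 0.5 = 67.05
  [5→7]: (125.8+74.8)/2 × 2 = 200.6
  Sum = 995.4875 µg/L·hr

AUC = 995.5 µg/L·hr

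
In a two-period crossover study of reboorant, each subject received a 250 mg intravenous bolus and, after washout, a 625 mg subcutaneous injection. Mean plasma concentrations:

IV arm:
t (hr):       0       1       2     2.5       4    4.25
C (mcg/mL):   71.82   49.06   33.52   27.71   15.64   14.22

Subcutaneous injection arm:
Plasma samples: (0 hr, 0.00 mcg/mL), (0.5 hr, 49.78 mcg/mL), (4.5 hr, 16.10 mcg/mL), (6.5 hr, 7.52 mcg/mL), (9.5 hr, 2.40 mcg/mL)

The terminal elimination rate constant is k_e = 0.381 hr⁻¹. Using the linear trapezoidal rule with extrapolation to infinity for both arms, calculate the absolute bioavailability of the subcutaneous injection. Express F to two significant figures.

Trapezoidal AUC_0→4.25 (IV):
  [0→1]: (71.82+49.06)/2 × 1 = 60.44
  [1→2]: (49.06+33.52)/2 × 1 = 41.29
  [2→2.5]: (33.52+27.71)/2 × 0.5 = 15.3075
  [2.5→4]: (27.71+15.64)/2 × 1.5 = 32.5125
  [4→4.25]: (15.64+14.22)/2 × 0.25 = 3.7325
  Sum = 153.2825 mcg/mL·hr
IV tail: 14.22/0.381 = 37.323; AUC_iv,0→∞ = 153.2825 + 37.323 = 190.6055 mcg/mL·hr
Trapezoidal AUC_0→9.5 (subcutaneous injection):
  [0→0.5]: (0.00+49.78)/2 × 0.5 = 12.445
  [0.5→4.5]: (49.78+16.10)/2 × 4 = 131.76
  [4.5→6.5]: (16.10+7.52)/2 × 2 = 23.62
  [6.5→9.5]: (7.52+2.40)/2 × 3 = 14.88
  Sum = 182.705 mcg/mL·hr
subcutaneous injection tail: 2.40/0.381 = 6.299; AUC_ev,0→∞ = 182.705 + 6.299 = 189.004 mcg/mL·hr
F = (AUC_ev/D_ev)/(AUC_iv/D_iv) = (189.004/625)/(190.6055/250) = 0.3024064/0.762422 = 0.3966

F = 0.40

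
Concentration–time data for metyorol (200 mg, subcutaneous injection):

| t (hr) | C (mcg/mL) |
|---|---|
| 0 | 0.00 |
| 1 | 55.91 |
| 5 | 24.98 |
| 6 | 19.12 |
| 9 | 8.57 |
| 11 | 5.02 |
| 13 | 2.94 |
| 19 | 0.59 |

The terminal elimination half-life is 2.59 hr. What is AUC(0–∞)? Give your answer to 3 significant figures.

AUC = 288 mcg/mL·hr

Trapezoidal AUC_0→19:
  [0→1]: (0.00+55.91)/2 × 1 = 27.955
  [1→5]: (55.91+24.98)/2 × 4 = 161.78
  [5→6]: (24.98+19.12)/2 × 1 = 22.05
  [6→9]: (19.12+8.57)/2 × 3 = 41.535
  [9→11]: (8.57+5.02)/2 × 2 = 13.59
  [11→13]: (5.02+2.94)/2 × 2 = 7.96
  [13→19]: (2.94+0.59)/2 × 6 = 10.59
  Sum = 285.46 mcg/mL·hr
k_e = ln2 / t½ = 0.693147 / 2.59 = 0.2676 hr^-1
Extrapolated tail: C_last / k_e = 0.59 / 0.2676 = 2.205
AUC_0→∞ = 285.46 + 2.205 = 287.665 mcg/mL·hr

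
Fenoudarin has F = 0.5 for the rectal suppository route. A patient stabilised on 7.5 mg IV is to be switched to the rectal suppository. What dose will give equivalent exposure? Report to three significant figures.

D_rectal = 15.0 mg

For equal systemic exposure: F × D_ev = D_iv
D_ev = D_iv / F = 7.5 / 0.5 = 15 mg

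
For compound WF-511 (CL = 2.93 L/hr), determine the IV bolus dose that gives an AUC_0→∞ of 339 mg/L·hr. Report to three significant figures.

Dose_iv = CL × AUC_0→∞
     = 2.93 × 339 = 993.27 mg

Dose = 993 mg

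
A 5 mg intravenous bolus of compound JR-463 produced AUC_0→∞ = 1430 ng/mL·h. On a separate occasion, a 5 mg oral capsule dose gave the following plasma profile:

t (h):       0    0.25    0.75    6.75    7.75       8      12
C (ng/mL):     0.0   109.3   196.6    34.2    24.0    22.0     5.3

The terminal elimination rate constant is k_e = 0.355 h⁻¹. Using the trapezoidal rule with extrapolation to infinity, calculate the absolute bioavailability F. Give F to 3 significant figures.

Trapezoidal AUC_0→12 (oral capsule):
  [0→0.25]: (0.0+109.3)/2 × 0.25 = 13.6625
  [0.25→0.75]: (109.3+196.6)/2 × 0.5 = 76.475
  [0.75→6.75]: (196.6+34.2)/2 × 6 = 692.4
  [6.75→7.75]: (34.2+24.0)/2 × 1 = 29.1
  [7.75→8]: (24.0+22.0)/2 × 0.25 = 5.75
  [8→12]: (22.0+5.3)/2 × 4 = 54.6
  Sum = 871.9875 ng/mL·h
Tail: C_last/k_e = 5.3/0.355 = 14.930
AUC_0→∞ (oral capsule) = 871.9875 + 14.930 = 886.9175 ng/mL·h
F = (AUC_ev/D_ev)/(AUC_iv/D_iv) = (886.9175/5)/(1430/5) = 177.3835/286 = 0.6202

F = 0.620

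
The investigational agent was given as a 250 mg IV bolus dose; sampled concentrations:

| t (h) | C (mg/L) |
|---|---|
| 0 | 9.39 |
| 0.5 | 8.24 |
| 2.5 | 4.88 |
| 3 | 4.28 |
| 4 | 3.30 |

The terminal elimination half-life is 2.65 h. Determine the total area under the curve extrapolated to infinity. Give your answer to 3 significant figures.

AUC = 36.2 mg/L·h

Trapezoidal AUC_0→4:
  [0→0.5]: (9.39+8.24)/2 × 0.5 = 4.4075
  [0.5→2.5]: (8.24+4.88)/2 × 2 = 13.12
  [2.5→3]: (4.88+4.28)/2 × 0.5 = 2.29
  [3→4]: (4.28+3.30)/2 × 1 = 3.79
  Sum = 23.6075 mg/L·h
k_e = ln2 / t½ = 0.693147 / 2.65 = 0.2616 h^-1
Extrapolated tail: C_last / k_e = 3.30 / 0.2616 = 12.615
AUC_0→∞ = 23.6075 + 12.615 = 36.2225 mg/L·h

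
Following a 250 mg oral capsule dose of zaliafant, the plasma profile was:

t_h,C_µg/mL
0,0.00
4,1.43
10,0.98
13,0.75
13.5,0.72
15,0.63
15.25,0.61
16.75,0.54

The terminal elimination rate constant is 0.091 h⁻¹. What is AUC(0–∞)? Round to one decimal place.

AUC = 21.0 µg/mL·h

Trapezoidal AUC_0→16.75:
  [0→4]: (0.00+1.43)/2 × 4 = 2.86
  [4→10]: (1.43+0.98)/2 × 6 = 7.23
  [10→13]: (0.98+0.75)/2 × 3 = 2.595
  [13→13.5]: (0.75+0.72)/2 × 0.5 = 0.3675
  [13.5→15]: (0.72+0.63)/2 × 1.5 = 1.0125
  [15→15.25]: (0.63+0.61)/2 × 0.25 = 0.155
  [15.25→16.75]: (0.61+0.54)/2 × 1.5 = 0.8625
  Sum = 15.0825 µg/mL·h
Extrapolated tail: C_last / k_e = 0.54 / 0.091 = 5.934
AUC_0→∞ = 15.0825 + 5.934 = 21.0165 µg/mL·h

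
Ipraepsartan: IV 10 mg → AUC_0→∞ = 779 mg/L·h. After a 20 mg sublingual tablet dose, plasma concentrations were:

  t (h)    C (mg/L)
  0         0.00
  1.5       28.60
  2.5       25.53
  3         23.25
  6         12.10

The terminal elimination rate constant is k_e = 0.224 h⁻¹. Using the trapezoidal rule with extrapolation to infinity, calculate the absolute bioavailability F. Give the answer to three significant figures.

Trapezoidal AUC_0→6 (sublingual tablet):
  [0→1.5]: (0.00+28.60)/2 × 1.5 = 21.45
  [1.5→2.5]: (28.60+25.53)/2 × 1 = 27.065
  [2.5→3]: (25.53+23.25)/2 × 0.5 = 12.195
  [3→6]: (23.25+12.10)/2 × 3 = 53.025
  Sum = 113.735 mg/L·h
Tail: C_last/k_e = 12.10/0.224 = 54.018
AUC_0→∞ (sublingual tablet) = 113.735 + 54.018 = 167.753 mg/L·h
F = (AUC_ev/D_ev)/(AUC_iv/D_iv) = (167.753/20)/(779/10) = 8.38765/77.9 = 0.1077

F = 0.108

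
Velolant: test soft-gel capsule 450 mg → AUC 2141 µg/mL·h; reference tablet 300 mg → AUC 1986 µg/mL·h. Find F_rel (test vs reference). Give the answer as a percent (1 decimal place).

F_rel = 71.9%

F_rel = (AUC_test/D_test) / (AUC_ref/D_ref)
      = (2141/450) / (1986/300)
      = 4.75778 / 6.62 = 0.7187 = 71.87%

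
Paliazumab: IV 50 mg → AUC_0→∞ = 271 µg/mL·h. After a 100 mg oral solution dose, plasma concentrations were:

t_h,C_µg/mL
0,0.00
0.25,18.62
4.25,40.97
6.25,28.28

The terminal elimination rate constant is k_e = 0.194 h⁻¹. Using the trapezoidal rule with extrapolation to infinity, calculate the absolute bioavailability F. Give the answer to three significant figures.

F = 0.621

Trapezoidal AUC_0→6.25 (oral solution):
  [0→0.25]: (0.00+18.62)/2 × 0.25 = 2.3275
  [0.25→4.25]: (18.62+40.97)/2 × 4 = 119.18
  [4.25→6.25]: (40.97+28.28)/2 × 2 = 69.25
  Sum = 190.7575 µg/mL·h
Tail: C_last/k_e = 28.28/0.194 = 145.773
AUC_0→∞ (oral solution) = 190.7575 + 145.773 = 336.5305 µg/mL·h
F = (AUC_ev/D_ev)/(AUC_iv/D_iv) = (336.5305/100)/(271/50) = 3.365305/5.42 = 0.6209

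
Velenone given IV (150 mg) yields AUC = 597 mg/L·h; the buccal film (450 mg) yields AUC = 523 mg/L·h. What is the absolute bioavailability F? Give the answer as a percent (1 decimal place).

F = 29.2%

F = (AUC_ev / D_ev) / (AUC_iv / D_iv)
  = (523/450) / (597/150)
  = 1.16222 / 3.98 = 0.2920
  = 29.20%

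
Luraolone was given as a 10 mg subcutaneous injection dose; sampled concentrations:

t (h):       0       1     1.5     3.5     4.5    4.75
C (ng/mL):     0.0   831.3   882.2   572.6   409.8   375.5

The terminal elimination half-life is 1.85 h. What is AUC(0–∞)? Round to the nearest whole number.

AUC = 3890 ng/mL·h

Trapezoidal AUC_0→4.75:
  [0→1]: (0.0+831.3)/2 × 1 = 415.65
  [1→1.5]: (831.3+882.2)/2 × 0.5 = 428.375
  [1.5→3.5]: (882.2+572.6)/2 × 2 = 1454.8
  [3.5→4.5]: (572.6+409.8)/2 × 1 = 491.2
  [4.5→4.75]: (409.8+375.5)/2 × 0.25 = 98.1625
  Sum = 2888.1875 ng/mL·h
k_e = ln2 / t½ = 0.693147 / 1.85 = 0.3747 h^-1
Extrapolated tail: C_last / k_e = 375.5 / 0.3747 = 1002.135
AUC_0→∞ = 2888.1875 + 1002.135 = 3890.3225 ng/mL·h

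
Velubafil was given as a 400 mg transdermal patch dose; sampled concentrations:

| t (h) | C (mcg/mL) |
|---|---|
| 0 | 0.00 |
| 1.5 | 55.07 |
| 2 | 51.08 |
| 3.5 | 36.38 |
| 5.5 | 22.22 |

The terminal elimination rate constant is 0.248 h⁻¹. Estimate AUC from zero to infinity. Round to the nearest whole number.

AUC = 282 mcg/mL·h

Trapezoidal AUC_0→5.5:
  [0→1.5]: (0.00+55.07)/2 × 1.5 = 41.3025
  [1.5→2]: (55.07+51.08)/2 × 0.5 = 26.5375
  [2→3.5]: (51.08+36.38)/2 × 1.5 = 65.595
  [3.5→5.5]: (36.38+22.22)/2 × 2 = 58.6
  Sum = 192.035 mcg/mL·h
Extrapolated tail: C_last / k_e = 22.22 / 0.248 = 89.597
AUC_0→∞ = 192.035 + 89.597 = 281.632 mcg/mL·h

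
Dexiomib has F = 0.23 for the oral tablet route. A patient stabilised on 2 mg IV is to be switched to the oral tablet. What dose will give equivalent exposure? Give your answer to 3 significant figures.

D_oral = 8.70 mg

For equal systemic exposure: F × D_ev = D_iv
D_ev = D_iv / F = 2 / 0.23 = 8.69565 mg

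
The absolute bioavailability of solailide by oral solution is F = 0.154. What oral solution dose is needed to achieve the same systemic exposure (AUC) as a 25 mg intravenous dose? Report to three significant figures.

D_oral = 162 mg

For equal systemic exposure: F × D_ev = D_iv
D_ev = D_iv / F = 25 / 0.154 = 162.338 mg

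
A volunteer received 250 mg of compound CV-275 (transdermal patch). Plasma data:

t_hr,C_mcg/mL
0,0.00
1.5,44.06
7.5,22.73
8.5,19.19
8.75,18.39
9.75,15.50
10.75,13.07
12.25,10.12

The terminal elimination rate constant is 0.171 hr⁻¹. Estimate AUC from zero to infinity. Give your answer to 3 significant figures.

AUC = 367 mcg/mL·hr

Trapezoidal AUC_0→12.25:
  [0→1.5]: (0.00+44.06)/2 × 1.5 = 33.045
  [1.5→7.5]: (44.06+22.73)/2 × 6 = 200.37
  [7.5→8.5]: (22.73+19.19)/2 × 1 = 20.96
  [8.5→8.75]: (19.19+18.39)/2 × 0.25 = 4.6975
  [8.75→9.75]: (18.39+15.50)/2 × 1 = 16.945
  [9.75→10.75]: (15.50+13.07)/2 × 1 = 14.285
  [10.75→12.25]: (13.07+10.12)/2 × 1.5 = 17.3925
  Sum = 307.695 mcg/mL·hr
Extrapolated tail: C_last / k_e = 10.12 / 0.171 = 59.181
AUC_0→∞ = 307.695 + 59.181 = 366.876 mcg/mL·hr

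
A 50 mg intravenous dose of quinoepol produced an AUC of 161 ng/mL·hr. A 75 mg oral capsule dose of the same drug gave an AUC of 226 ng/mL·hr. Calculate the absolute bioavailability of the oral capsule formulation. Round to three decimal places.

F = 0.936

F = (AUC_ev / D_ev) / (AUC_iv / D_iv)
  = (226/75) / (161/50)
  = 3.01333 / 3.22 = 0.9358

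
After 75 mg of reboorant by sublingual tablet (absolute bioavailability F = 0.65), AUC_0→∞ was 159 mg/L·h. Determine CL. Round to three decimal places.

CL = F × Dose / AUC_0→∞
   = 0.65 × 75 / 159 = 0.306604 L/h

CL = 0.307 L/h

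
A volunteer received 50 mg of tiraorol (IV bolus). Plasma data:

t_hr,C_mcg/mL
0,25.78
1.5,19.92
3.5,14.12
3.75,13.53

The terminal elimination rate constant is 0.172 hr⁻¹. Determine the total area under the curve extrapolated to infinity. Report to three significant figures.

Trapezoidal AUC_0→3.75:
  [0→1.5]: (25.78+19.92)/2 × 1.5 = 34.275
  [1.5→3.5]: (19.92+14.12)/2 × 2 = 34.04
  [3.5→3.75]: (14.12+13.53)/2 × 0.25 = 3.45625
  Sum = 71.77125 mcg/mL·hr
Extrapolated tail: C_last / k_e = 13.53 / 0.172 = 78.663
AUC_0→∞ = 71.77125 + 78.663 = 150.43425 mcg/mL·hr

AUC = 150 mcg/mL·hr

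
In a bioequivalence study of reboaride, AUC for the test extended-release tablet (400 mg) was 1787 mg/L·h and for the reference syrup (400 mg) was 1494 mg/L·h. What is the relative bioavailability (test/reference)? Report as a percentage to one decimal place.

F_rel = 119.6%

F_rel = (AUC_test/D_test) / (AUC_ref/D_ref)
      = (1787/400) / (1494/400)
      = 4.4675 / 3.735 = 1.1961 = 119.61%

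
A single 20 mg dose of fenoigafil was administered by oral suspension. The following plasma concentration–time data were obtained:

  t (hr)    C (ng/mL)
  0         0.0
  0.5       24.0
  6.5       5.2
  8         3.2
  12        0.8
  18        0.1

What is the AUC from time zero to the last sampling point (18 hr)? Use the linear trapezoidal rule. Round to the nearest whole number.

AUC = 111 ng/mL·hr

Trapezoidal AUC_0→18:
  [0→0.5]: (0.0+24.0)/2 × 0.5 = 6.0
  [0.5→6.5]: (24.0+5.2)/2 × 6 = 87.6
  [6.5→8]: (5.2+3.2)/2 × 1.5 = 6.3
  [8→12]: (3.2+0.8)/2 × 4 = 8.0
  [12→18]: (0.8+0.1)/2 × 6 = 2.7
  Sum = 110.6 ng/mL·hr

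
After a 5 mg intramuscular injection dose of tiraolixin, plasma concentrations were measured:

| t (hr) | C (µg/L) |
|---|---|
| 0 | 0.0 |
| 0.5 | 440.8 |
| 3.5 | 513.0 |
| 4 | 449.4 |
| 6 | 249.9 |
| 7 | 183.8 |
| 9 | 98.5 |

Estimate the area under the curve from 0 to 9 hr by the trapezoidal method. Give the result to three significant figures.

AUC = 2980 µg/L·hr

Trapezoidal AUC_0→9:
  [0→0.5]: (0.0+440.8)/2 × 0.5 = 110.2
  [0.5→3.5]: (440.8+513.0)/2 × 3 = 1430.7
  [3.5→4]: (513.0+449.4)/2 × 0.5 = 240.6
  [4→6]: (449.4+249.9)/2 × 2 = 699.3
  [6→7]: (249.9+183.8)/2 × 1 = 216.85
  [7→9]: (183.8+98.5)/2 × 2 = 282.3
  Sum = 2979.95 µg/L·hr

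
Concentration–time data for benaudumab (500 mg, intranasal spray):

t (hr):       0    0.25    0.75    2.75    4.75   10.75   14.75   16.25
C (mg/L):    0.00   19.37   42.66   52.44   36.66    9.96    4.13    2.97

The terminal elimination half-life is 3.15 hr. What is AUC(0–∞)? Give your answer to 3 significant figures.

AUC = 389 mg/L·hr

Trapezoidal AUC_0→16.25:
  [0→0.25]: (0.00+19.37)/2 × 0.25 = 2.42125
  [0.25→0.75]: (19.37+42.66)/2 × 0.5 = 15.5075
  [0.75→2.75]: (42.66+52.44)/2 × 2 = 95.1
  [2.75→4.75]: (52.44+36.66)/2 × 2 = 89.1
  [4.75→10.75]: (36.66+9.96)/2 × 6 = 139.86
  [10.75→14.75]: (9.96+4.13)/2 × 4 = 28.18
  [14.75→16.25]: (4.13+2.97)/2 × 1.5 = 5.325
  Sum = 375.49375 mg/L·hr
k_e = ln2 / t½ = 0.693147 / 3.15 = 0.2200 hr^-1
Extrapolated tail: C_last / k_e = 2.97 / 0.22 = 13.500
AUC_0→∞ = 375.49375 + 13.500 = 388.99375 mg/L·hr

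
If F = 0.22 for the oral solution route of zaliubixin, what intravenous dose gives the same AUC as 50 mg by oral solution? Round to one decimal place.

D_iv = 11.0 mg

Systemic exposure from an extravascular dose = F × D_ev, so the equivalent IV dose is F × D_ev.
D_iv = F × D_ev = 0.22 × 50 = 11 mg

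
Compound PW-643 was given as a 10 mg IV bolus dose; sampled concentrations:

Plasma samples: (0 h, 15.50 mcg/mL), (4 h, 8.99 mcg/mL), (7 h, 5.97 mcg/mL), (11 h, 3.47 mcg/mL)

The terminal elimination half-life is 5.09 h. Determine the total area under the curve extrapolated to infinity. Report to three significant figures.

Trapezoidal AUC_0→11:
  [0→4]: (15.50+8.99)/2 × 4 = 48.98
  [4→7]: (8.99+5.97)/2 × 3 = 22.44
  [7→11]: (5.97+3.47)/2 × 4 = 18.88
  Sum = 90.3 mcg/mL·h
k_e = ln2 / t½ = 0.693147 / 5.09 = 0.1362 h^-1
Extrapolated tail: C_last / k_e = 3.47 / 0.1362 = 25.477
AUC_0→∞ = 90.3 + 25.477 = 115.777 mcg/mL·h

AUC = 116 mcg/mL·h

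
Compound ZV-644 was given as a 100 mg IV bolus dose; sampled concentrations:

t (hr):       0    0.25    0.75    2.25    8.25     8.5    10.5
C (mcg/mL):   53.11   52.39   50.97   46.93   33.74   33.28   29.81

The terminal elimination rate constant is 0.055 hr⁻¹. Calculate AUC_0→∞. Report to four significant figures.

AUC = 967.9 mcg/mL·hr

Trapezoidal AUC_0→10.5:
  [0→0.25]: (53.11+52.39)/2 × 0.25 = 13.1875
  [0.25→0.75]: (52.39+50.97)/2 × 0.5 = 25.84
  [0.75→2.25]: (50.97+46.93)/2 × 1.5 = 73.425
  [2.25→8.25]: (46.93+33.74)/2 × 6 = 242.01
  [8.25→8.5]: (33.74+33.28)/2 × 0.25 = 8.3775
  [8.5→10.5]: (33.28+29.81)/2 × 2 = 63.09
  Sum = 425.93 mcg/mL·hr
Extrapolated tail: C_last / k_e = 29.81 / 0.055 = 542.000
AUC_0→∞ = 425.93 + 542.000 = 967.93 mcg/mL·hr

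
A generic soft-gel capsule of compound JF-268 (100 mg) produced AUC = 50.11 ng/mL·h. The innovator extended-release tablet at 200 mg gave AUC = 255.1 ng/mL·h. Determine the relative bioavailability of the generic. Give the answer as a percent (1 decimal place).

F_rel = 39.3%

F_rel = (AUC_test/D_test) / (AUC_ref/D_ref)
      = (50.11/100) / (255.1/200)
      = 0.5011 / 1.2755 = 0.3929 = 39.29%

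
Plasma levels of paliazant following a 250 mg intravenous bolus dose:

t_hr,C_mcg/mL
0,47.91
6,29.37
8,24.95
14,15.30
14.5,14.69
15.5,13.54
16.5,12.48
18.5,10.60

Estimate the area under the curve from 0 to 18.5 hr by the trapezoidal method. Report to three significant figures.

AUC = 465 mcg/mL·hr

Trapezoidal AUC_0→18.5:
  [0→6]: (47.91+29.37)/2 × 6 = 231.84
  [6→8]: (29.37+24.95)/2 × 2 = 54.32
  [8→14]: (24.95+15.30)/2 × 6 = 120.75
  [14→14.5]: (15.30+14.69)/2 × 0.5 = 7.4975
  [14.5→15.5]: (14.69+13.54)/2 × 1 = 14.115
  [15.5→16.5]: (13.54+12.48)/2 × 1 = 13.01
  [16.5→18.5]: (12.48+10.60)/2 × 2 = 23.08
  Sum = 464.6125 mcg/mL·hr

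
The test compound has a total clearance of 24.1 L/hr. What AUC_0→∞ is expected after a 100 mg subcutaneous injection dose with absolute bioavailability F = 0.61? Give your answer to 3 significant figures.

AUC_0→∞ = F × Dose / CL
        = 0.61 × 100 / 24.1 = 2.53112 mg/L·hr

AUC = 2.53 mg/L·hr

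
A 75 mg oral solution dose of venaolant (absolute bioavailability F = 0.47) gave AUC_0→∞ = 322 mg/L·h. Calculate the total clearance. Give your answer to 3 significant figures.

CL = 0.109 L/h

CL = F × Dose / AUC_0→∞
   = 0.47 × 75 / 322 = 0.109472 L/h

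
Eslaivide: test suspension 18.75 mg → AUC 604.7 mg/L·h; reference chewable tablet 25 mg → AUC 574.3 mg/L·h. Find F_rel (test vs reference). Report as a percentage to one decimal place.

F_rel = 140.4%

F_rel = (AUC_test/D_test) / (AUC_ref/D_ref)
      = (604.7/18.75) / (574.3/25)
      = 32.2507 / 22.972 = 1.4039 = 140.39%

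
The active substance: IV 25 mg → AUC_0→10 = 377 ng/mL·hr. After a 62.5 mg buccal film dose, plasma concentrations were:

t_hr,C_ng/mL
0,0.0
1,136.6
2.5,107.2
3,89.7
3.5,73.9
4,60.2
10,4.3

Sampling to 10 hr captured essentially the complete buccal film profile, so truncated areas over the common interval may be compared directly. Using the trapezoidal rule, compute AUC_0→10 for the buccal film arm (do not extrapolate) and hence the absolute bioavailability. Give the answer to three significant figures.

Trapezoidal AUC_0→10 (buccal film):
  [0→1]: (0.0+136.6)/2 × 1 = 68.3
  [1→2.5]: (136.6+107.2)/2 × 1.5 = 182.85
  [2.5→3]: (107.2+89.7)/2 × 0.5 = 49.225
  [3→3.5]: (89.7+73.9)/2 × 0.5 = 40.9
  [3.5→4]: (73.9+60.2)/2 × 0.5 = 33.525
  [4→10]: (60.2+4.3)/2 × 6 = 193.5
  Sum = 568.3 ng/mL·hr
F = (AUC_ev/D_ev)/(AUC_iv/D_iv) = (568.3/62.5)/(377/25) = 9.0928/15.08 = 0.6030

F = 0.603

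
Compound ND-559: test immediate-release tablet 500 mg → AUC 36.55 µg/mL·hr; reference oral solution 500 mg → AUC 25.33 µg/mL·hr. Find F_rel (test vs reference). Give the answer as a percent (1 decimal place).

F_rel = (AUC_test/D_test) / (AUC_ref/D_ref)
      = (36.55/500) / (25.33/500)
      = 0.0731 / 0.05066 = 1.4430 = 144.30%

F_rel = 144.3%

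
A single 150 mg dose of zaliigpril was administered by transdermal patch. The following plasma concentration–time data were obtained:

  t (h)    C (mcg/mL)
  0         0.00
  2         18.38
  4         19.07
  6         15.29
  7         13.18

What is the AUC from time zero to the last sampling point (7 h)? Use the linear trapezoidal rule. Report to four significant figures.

Trapezoidal AUC_0→7:
  [0→2]: (0.00+18.38)/2 × 2 = 18.38
  [2→4]: (18.38+19.07)/2 × 2 = 37.45
  [4→6]: (19.07+15.29)/2 × 2 = 34.36
  [6→7]: (15.29+13.18)/2 × 1 = 14.235
  Sum = 104.425 mcg/mL·h

AUC = 104.4 mcg/mL·h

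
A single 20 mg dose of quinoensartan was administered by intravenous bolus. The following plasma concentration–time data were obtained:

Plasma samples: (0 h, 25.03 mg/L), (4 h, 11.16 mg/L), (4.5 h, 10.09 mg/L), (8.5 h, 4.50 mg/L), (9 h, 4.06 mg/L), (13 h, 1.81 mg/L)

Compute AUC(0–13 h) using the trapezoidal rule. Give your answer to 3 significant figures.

AUC = 121 mg/L·h

Trapezoidal AUC_0→13:
  [0→4]: (25.03+11.16)/2 × 4 = 72.38
  [4→4.5]: (11.16+10.09)/2 × 0.5 = 5.3125
  [4.5→8.5]: (10.09+4.50)/2 × 4 = 29.18
  [8.5→9]: (4.50+4.06)/2 × 0.5 = 2.14
  [9→13]: (4.06+1.81)/2 × 4 = 11.74
  Sum = 120.7525 mg/L·h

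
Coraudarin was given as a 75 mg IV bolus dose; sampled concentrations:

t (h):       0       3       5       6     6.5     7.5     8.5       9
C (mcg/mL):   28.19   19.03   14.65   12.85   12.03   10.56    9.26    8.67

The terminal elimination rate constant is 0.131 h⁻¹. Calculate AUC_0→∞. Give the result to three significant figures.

Trapezoidal AUC_0→9:
  [0→3]: (28.19+19.03)/2 × 3 = 70.83
  [3→5]: (19.03+14.65)/2 × 2 = 33.68
  [5→6]: (14.65+12.85)/2 × 1 = 13.75
  [6→6.5]: (12.85+12.03)/2 × 0.5 = 6.22
  [6.5→7.5]: (12.03+10.56)/2 × 1 = 11.295
  [7.5→8.5]: (10.56+9.26)/2 × 1 = 9.91
  [8.5→9]: (9.26+8.67)/2 × 0.5 = 4.4825
  Sum = 150.1675 mcg/mL·h
Extrapolated tail: C_last / k_e = 8.67 / 0.131 = 66.183
AUC_0→∞ = 150.1675 + 66.183 = 216.3505 mcg/mL·h

AUC = 216 mcg/mL·h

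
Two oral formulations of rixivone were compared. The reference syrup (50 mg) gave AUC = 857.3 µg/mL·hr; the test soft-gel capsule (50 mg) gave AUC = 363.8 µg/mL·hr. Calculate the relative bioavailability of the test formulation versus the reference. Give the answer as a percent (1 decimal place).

F_rel = 42.4%

F_rel = (AUC_test/D_test) / (AUC_ref/D_ref)
      = (363.8/50) / (857.3/50)
      = 7.276 / 17.146 = 0.4244 = 42.44%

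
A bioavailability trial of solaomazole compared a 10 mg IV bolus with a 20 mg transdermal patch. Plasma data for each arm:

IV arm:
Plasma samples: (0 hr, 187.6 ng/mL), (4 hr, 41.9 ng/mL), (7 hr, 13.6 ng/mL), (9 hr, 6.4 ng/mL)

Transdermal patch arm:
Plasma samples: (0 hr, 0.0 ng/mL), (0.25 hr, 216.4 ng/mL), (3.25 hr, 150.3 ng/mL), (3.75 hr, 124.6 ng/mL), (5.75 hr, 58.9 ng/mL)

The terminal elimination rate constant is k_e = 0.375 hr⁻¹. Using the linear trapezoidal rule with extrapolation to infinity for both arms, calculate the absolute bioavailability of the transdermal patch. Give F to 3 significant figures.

F = 0.851

Trapezoidal AUC_0→9 (IV):
  [0→4]: (187.6+41.9)/2 × 4 = 459.0
  [4→7]: (41.9+13.6)/2 × 3 = 83.25
  [7→9]: (13.6+6.4)/2 × 2 = 20.0
  Sum = 562.25 ng/mL·hr
IV tail: 6.4/0.375 = 17.067; AUC_iv,0→∞ = 562.25 + 17.067 = 579.317 ng/mL·hr
Trapezoidal AUC_0→5.75 (transdermal patch):
  [0→0.25]: (0.0+216.4)/2 × 0.25 = 27.05
  [0.25→3.25]: (216.4+150.3)/2 × 3 = 550.05
  [3.25→3.75]: (150.3+124.6)/2 × 0.5 = 68.725
  [3.75→5.75]: (124.6+58.9)/2 × 2 = 183.5
  Sum = 829.325 ng/mL·hr
transdermal patch tail: 58.9/0.375 = 157.067; AUC_ev,0→∞ = 829.325 + 157.067 = 986.392 ng/mL·hr
F = (AUC_ev/D_ev)/(AUC_iv/D_iv) = (986.392/20)/(579.317/10) = 49.3196/57.9317 = 0.8513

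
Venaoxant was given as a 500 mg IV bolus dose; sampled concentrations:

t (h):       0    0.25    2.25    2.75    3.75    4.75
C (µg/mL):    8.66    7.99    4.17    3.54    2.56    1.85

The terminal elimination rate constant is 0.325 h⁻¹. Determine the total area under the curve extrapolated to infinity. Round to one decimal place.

AUC = 27.1 µg/mL·h

Trapezoidal AUC_0→4.75:
  [0→0.25]: (8.66+7.99)/2 × 0.25 = 2.08125
  [0.25→2.25]: (7.99+4.17)/2 × 2 = 12.16
  [2.25→2.75]: (4.17+3.54)/2 × 0.5 = 1.9275
  [2.75→3.75]: (3.54+2.56)/2 × 1 = 3.05
  [3.75→4.75]: (2.56+1.85)/2 × 1 = 2.205
  Sum = 21.42375 µg/mL·h
Extrapolated tail: C_last / k_e = 1.85 / 0.325 = 5.692
AUC_0→∞ = 21.42375 + 5.692 = 27.11575 µg/mL·h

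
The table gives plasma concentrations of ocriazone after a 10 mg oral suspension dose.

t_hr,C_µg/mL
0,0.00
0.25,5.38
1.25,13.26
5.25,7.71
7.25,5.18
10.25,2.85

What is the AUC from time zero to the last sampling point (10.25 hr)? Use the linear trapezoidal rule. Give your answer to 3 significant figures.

AUC = 76.9 µg/mL·hr

Trapezoidal AUC_0→10.25:
  [0→0.25]: (0.00+5.38)/2 × 0.25 = 0.6725
  [0.25→1.25]: (5.38+13.26)/2 × 1 = 9.32
  [1.25→5.25]: (13.26+7.71)/2 × 4 = 41.94
  [5.25→7.25]: (7.71+5.18)/2 × 2 = 12.89
  [7.25→10.25]: (5.18+2.85)/2 × 3 = 12.045
  Sum = 76.8675 µg/mL·hr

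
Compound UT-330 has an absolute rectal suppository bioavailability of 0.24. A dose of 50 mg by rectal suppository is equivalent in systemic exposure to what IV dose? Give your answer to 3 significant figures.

Systemic exposure from an extravascular dose = F × D_ev, so the equivalent IV dose is F × D_ev.
D_iv = F × D_ev = 0.24 × 50 = 12 mg

D_iv = 12.0 mg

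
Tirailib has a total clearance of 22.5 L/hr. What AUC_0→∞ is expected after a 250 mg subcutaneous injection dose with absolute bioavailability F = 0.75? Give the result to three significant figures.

AUC_0→∞ = F × Dose / CL
        = 0.75 × 250 / 22.5 = 8.33333 mg/L·hr

AUC = 8.33 mg/L·hr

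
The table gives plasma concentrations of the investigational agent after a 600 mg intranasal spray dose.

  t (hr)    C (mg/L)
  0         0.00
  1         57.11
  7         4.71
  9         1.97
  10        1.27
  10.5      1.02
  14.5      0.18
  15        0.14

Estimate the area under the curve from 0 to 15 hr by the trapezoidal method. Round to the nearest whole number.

Trapezoidal AUC_0→15:
  [0→1]: (0.00+57.11)/2 × 1 = 28.555
  [1→7]: (57.11+4.71)/2 × 6 = 185.46
  [7→9]: (4.71+1.97)/2 × 2 = 6.68
  [9→10]: (1.97+1.27)/2 × 1 = 1.62
  [10→10.5]: (1.27+1.02)/2 × 0.5 = 0.5725
  [10.5→14.5]: (1.02+0.18)/2 × 4 = 2.4
  [14.5→15]: (0.18+0.14)/2 × 0.5 = 0.08
  Sum = 225.3675 mg/L·hr

AUC = 225 mg/L·hr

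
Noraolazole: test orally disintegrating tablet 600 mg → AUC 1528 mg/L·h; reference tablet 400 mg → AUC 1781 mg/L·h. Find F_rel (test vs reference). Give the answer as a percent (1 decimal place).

F_rel = (AUC_test/D_test) / (AUC_ref/D_ref)
      = (1528/600) / (1781/400)
      = 2.54667 / 4.4525 = 0.5720 = 57.20%

F_rel = 57.2%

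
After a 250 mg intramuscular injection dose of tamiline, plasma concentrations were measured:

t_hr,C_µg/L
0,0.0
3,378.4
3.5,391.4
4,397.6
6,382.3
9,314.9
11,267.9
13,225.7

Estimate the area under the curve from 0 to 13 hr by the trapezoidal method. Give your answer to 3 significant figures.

Trapezoidal AUC_0→13:
  [0→3]: (0.0+378.4)/2 × 3 = 567.6
  [3→3.5]: (378.4+391.4)/2 × 0.5 = 192.45
  [3.5→4]: (391.4+397.6)/2 × 0.5 = 197.25
  [4→6]: (397.6+382.3)/2 × 2 = 779.9
  [6→9]: (382.3+314.9)/2 × 3 = 1045.8
  [9→11]: (314.9+267.9)/2 × 2 = 582.8
  [11→13]: (267.9+225.7)/2 × 2 = 493.6
  Sum = 3859.4 µg/L·hr

AUC = 3860 µg/L·hr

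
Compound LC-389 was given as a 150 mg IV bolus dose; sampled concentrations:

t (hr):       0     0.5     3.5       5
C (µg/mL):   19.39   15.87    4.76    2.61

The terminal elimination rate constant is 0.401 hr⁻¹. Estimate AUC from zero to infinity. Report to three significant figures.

Trapezoidal AUC_0→5:
  [0→0.5]: (19.39+15.87)/2 × 0.5 = 8.815
  [0.5→3.5]: (15.87+4.76)/2 × 3 = 30.945
  [3.5→5]: (4.76+2.61)/2 × 1.5 = 5.5275
  Sum = 45.2875 µg/mL·hr
Extrapolated tail: C_last / k_e = 2.61 / 0.401 = 6.509
AUC_0→∞ = 45.2875 + 6.509 = 51.7965 µg/mL·hr

AUC = 51.8 µg/mL·hr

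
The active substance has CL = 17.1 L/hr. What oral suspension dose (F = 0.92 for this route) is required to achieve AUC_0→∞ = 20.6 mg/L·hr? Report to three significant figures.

Dose = 383 mg

Dose = CL × AUC_0→∞ / F
     = 17.1 × 20.6 / 0.92 = 382.891 mg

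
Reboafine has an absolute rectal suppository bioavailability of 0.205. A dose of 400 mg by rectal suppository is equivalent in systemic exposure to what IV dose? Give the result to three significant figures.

D_iv = 82.0 mg

Systemic exposure from an extravascular dose = F × D_ev, so the equivalent IV dose is F × D_ev.
D_iv = F × D_ev = 0.205 × 400 = 82 mg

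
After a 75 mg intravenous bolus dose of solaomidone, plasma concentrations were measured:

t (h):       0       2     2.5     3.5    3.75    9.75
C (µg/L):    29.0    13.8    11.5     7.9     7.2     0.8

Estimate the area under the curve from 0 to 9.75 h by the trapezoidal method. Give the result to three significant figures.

Trapezoidal AUC_0→9.75:
  [0→2]: (29.0+13.8)/2 × 2 = 42.8
  [2→2.5]: (13.8+11.5)/2 × 0.5 = 6.325
  [2.5→3.5]: (11.5+7.9)/2 × 1 = 9.7
  [3.5→3.75]: (7.9+7.2)/2 × 0.25 = 1.8875
  [3.75→9.75]: (7.2+0.8)/2 × 6 = 24.0
  Sum = 84.7125 µg/L·h

AUC = 84.7 µg/L·h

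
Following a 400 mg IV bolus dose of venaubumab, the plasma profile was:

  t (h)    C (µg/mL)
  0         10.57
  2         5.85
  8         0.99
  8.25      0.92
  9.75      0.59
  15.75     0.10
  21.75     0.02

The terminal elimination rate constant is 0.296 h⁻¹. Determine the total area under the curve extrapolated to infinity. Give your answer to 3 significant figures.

AUC = 40.8 µg/mL·h

Trapezoidal AUC_0→21.75:
  [0→2]: (10.57+5.85)/2 × 2 = 16.42
  [2→8]: (5.85+0.99)/2 × 6 = 20.52
  [8→8.25]: (0.99+0.92)/2 × 0.25 = 0.23875
  [8.25→9.75]: (0.92+0.59)/2 × 1.5 = 1.1325
  [9.75→15.75]: (0.59+0.10)/2 × 6 = 2.07
  [15.75→21.75]: (0.10+0.02)/2 × 6 = 0.36
  Sum = 40.74125 µg/mL·h
Extrapolated tail: C_last / k_e = 0.02 / 0.296 = 0.068
AUC_0→∞ = 40.74125 + 0.068 = 40.80925 µg/mL·h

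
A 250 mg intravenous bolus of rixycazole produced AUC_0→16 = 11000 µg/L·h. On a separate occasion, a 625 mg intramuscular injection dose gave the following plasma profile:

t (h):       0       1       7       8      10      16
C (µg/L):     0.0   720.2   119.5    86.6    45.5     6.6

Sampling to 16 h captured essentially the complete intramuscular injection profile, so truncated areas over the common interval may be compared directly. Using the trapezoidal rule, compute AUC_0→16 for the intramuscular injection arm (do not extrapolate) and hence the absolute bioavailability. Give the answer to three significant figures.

Trapezoidal AUC_0→16 (intramuscular injection):
  [0→1]: (0.0+720.2)/2 × 1 = 360.1
  [1→7]: (720.2+119.5)/2 × 6 = 2519.1
  [7→8]: (119.5+86.6)/2 × 1 = 103.05
  [8→10]: (86.6+45.5)/2 × 2 = 132.1
  [10→16]: (45.5+6.6)/2 × 6 = 156.3
  Sum = 3270.65 µg/L·h
F = (AUC_ev/D_ev)/(AUC_iv/D_iv) = (3270.65/625)/(11000/250) = 5.23304/44 = 0.1189

F = 0.119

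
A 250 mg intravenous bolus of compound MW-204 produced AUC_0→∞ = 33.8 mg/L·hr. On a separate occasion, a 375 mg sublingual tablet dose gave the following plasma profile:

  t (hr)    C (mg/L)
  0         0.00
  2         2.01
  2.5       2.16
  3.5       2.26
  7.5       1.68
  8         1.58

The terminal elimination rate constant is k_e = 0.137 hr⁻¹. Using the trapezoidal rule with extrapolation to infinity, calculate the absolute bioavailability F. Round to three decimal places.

F = 0.503

Trapezoidal AUC_0→8 (sublingual tablet):
  [0→2]: (0.00+2.01)/2 × 2 = 2.01
  [2→2.5]: (2.01+2.16)/2 × 0.5 = 1.0425
  [2.5→3.5]: (2.16+2.26)/2 × 1 = 2.21
  [3.5→7.5]: (2.26+1.68)/2 × 4 = 7.88
  [7.5→8]: (1.68+1.58)/2 × 0.5 = 0.815
  Sum = 13.9575 mg/L·hr
Tail: C_last/k_e = 1.58/0.137 = 11.533
AUC_0→∞ (sublingual tablet) = 13.9575 + 11.533 = 25.4905 mg/L·hr
F = (AUC_ev/D_ev)/(AUC_iv/D_iv) = (25.4905/375)/(33.8/250) = 0.0679747/0.1352 = 0.5028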